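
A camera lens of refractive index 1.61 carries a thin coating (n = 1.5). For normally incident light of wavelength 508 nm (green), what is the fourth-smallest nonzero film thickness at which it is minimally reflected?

Ray reflecting at the top interface goes from n = 1.0 toward n = 1.5: a half-wave phase shift.
Bottom surface (1.5 → 1.61): reflection off a higher-index medium gives a half-wave phase shift.
Net: no relative phase inversion (both shifts match).
So the condition for destructive reflection is 2 n t = (m + ½) λ.
The fourth-smallest nonzero thickness corresponds to m = 3: t = (m + ½) λ / (2 n) = 3.50 × 508 / (2 × 1.5) = 593 nm.

593 nm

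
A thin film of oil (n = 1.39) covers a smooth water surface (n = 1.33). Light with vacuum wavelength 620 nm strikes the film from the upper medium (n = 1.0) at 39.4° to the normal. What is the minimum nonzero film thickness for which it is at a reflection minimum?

251 nm

Ray reflecting at the top interface goes from n = 1.0 toward n = 1.39: a half-wave phase shift.
Bottom surface (1.39 → 1.33): reflection off a lower-index medium gives no phase shift.
Exactly one π shift → a net half-wave offset.
So the condition for destructive reflection is 2 n t cos θ_r = m λ.
Snell's law: 1.0 sin 39.4° = 1.39 sin θ_r → sin θ_r = 0.457, cos θ_r = 0.890.
Minimum nonzero at m = 1: t = λ / (2 n cos θ_r) = 620 / (2 × 1.39 × 0.890) = 251 nm.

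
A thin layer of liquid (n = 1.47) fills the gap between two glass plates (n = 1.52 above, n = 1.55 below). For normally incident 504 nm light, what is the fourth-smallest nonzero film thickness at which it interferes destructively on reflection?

686 nm

Ray reflecting at the top interface goes from n = 1.52 toward n = 1.47: no phase shift.
At the lower boundary (n = 1.47 to n = 1.55) the reflected ray undergoes a half-wave phase shift.
The two reflections differ by half a wavelength.
For weak reflection here: 2 n t = m λ.
The fourth-smallest nonzero thickness corresponds to m = 4: t = m λ / (2 n) = 4.00 × 504 / (2 × 1.47) = 686 nm.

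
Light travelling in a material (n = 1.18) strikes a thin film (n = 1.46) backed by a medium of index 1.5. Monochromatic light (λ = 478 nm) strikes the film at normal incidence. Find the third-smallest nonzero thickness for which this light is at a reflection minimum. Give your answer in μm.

Top surface (1.18 → 1.46): reflection off a higher-index medium gives a half-wave phase shift.
Bottom surface (1.46 → 1.5): reflection off a higher-index medium gives a half-wave phase shift.
The two reflections carry the same phase change, so no net offset.
With no net inversion, destructive interference in reflection requires 2 n t = (m + ½) λ.
The third-smallest nonzero thickness corresponds to m = 2: t = (m + ½) λ / (2 n) = 2.50 × 478 / (2 × 1.46) = 409 nm.

0.409 μm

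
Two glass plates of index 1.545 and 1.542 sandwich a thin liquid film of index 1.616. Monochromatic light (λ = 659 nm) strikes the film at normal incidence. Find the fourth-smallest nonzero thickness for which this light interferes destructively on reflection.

816 nm

At the upper boundary (n = 1.545 to n = 1.616) the reflected ray undergoes a half-wave phase shift.
Ray reflecting at the bottom interface goes from n = 1.616 toward n = 1.542: no phase shift.
Net: one phase inversion between the two reflected rays.
With one net inversion, destructive interference in reflection requires 2 n t = m λ.
The fourth-smallest nonzero thickness corresponds to m = 4: t = m λ / (2 n) = 4.00 × 659 / (2 × 1.616) = 816 nm.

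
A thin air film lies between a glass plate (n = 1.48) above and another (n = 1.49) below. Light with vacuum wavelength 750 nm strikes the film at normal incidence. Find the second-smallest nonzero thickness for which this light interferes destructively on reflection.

750 nm

Top surface (1.48 → 1.0): reflection off a lower-index medium gives no phase shift.
At the lower boundary (n = 1.0 to n = 1.49) the reflected ray undergoes a half-wave phase shift.
The two reflections differ by half a wavelength.
For dark reflection here: 2 n t = m λ.
The second-smallest nonzero thickness corresponds to m = 2: t = m λ / (2 n) = 2.00 × 750 / (2 × 1.0) = 750 nm.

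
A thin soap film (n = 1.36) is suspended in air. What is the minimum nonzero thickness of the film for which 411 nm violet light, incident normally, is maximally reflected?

At the upper boundary (n = 1.0 to n = 1.36) the reflected ray undergoes a half-wave phase shift.
At the lower boundary (n = 1.36 to n = 1.0) the reflected ray undergoes no phase shift.
Exactly one π shift → a net half-wave offset.
So the condition for constructive reflection is 2 n t = (m + ½) λ.
Minimum at m = 0: t = λ / (4 n) = 411 / (4 × 1.36) = 75.6 nm.

75.6 nm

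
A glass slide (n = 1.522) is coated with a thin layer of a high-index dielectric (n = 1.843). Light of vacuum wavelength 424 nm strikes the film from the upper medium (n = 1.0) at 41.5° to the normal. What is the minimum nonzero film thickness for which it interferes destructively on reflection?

Top surface (1.0 → 1.843): reflection off a higher-index medium gives a half-wave phase shift.
At the lower boundary (n = 1.843 to n = 1.522) the reflected ray undergoes no phase shift.
The two reflections differ by half a wavelength.
With one net inversion, destructive interference in reflection requires 2 n t cos θ_r = m λ.
Snell's law: 1.0 sin 41.5° = 1.843 sin θ_r → sin θ_r = 0.360, cos θ_r = 0.933.
Minimum nonzero at m = 1: t = λ / (2 n cos θ_r) = 424 / (2 × 1.843 × 0.933) = 123 nm.

123 nm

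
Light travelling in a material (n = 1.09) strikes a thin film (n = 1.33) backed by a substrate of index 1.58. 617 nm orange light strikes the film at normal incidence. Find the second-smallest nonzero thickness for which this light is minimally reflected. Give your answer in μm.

0.348 μm

Ray reflecting at the top interface goes from n = 1.09 toward n = 1.33: a half-wave phase shift.
Bottom surface (1.33 → 1.58): reflection off a higher-index medium gives a half-wave phase shift.
Zero or two π shifts → no net half-wave offset.
For dark reflection here: 2 n t = (m + ½) λ.
The second-smallest nonzero thickness corresponds to m = 1: t = (m + ½) λ / (2 n) = 1.50 × 617 / (2 × 1.33) = 348 nm.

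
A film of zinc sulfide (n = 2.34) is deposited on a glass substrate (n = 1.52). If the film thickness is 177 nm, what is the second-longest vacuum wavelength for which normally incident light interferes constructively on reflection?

At the upper boundary (n = 1.0 to n = 2.34) the reflected ray undergoes a half-wave phase shift.
Bottom surface (2.34 → 1.52): reflection off a lower-index medium gives no phase shift.
Exactly one π shift → a net half-wave offset.
For bright reflection here: 2 n t = (m + ½) λ.
λ = 2 n t / (m + ½). The second-longest wavelength is m = 1: λ = 2 × 2.34 × 177 / 1.50 = 552 nm.

552 nm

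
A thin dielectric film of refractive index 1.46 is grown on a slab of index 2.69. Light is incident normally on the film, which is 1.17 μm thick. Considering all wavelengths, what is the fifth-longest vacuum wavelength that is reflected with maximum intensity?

683 nm

At the upper boundary (n = 1.0 to n = 1.46) the reflected ray undergoes a half-wave phase shift.
Ray reflecting at the bottom interface goes from n = 1.46 toward n = 2.69: a half-wave phase shift.
Net: no relative phase inversion (both shifts match).
For maximum reflection here: 2 n t = m λ.
λ = 2 n t / m. The fifth-longest wavelength is m = 5: λ = 2 × 1.46 × 1170 / 5.00 = 683 nm.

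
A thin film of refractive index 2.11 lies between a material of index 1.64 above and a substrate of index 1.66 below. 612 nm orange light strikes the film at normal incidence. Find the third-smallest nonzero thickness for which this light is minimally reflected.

Top surface (1.64 → 2.11): reflection off a higher-index medium gives a half-wave phase shift.
At the lower boundary (n = 2.11 to n = 1.66) the reflected ray undergoes no phase shift.
Net: one phase inversion between the two reflected rays.
With one net inversion, destructive interference in reflection requires 2 n t = m λ.
The third-smallest nonzero thickness corresponds to m = 3: t = m λ / (2 n) = 3.00 × 612 / (2 × 2.11) = 435 nm.

435 nm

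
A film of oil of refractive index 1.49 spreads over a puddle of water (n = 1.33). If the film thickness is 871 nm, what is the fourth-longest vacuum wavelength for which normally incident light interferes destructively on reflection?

Top surface (1.0 → 1.49): reflection off a higher-index medium gives a half-wave phase shift.
Bottom surface (1.49 → 1.33): reflection off a lower-index medium gives no phase shift.
Exactly one π shift → a net half-wave offset.
For weak reflection here: 2 n t = m λ.
λ = 2 n t / m. The fourth-longest wavelength is m = 4: λ = 2 × 1.49 × 871 / 4.00 = 649 nm.

649 nm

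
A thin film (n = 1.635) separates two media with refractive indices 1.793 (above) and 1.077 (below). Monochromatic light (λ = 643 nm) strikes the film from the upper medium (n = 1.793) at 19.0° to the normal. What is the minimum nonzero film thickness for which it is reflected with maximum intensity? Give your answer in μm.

0.211 μm

Top surface (1.793 → 1.635): reflection off a lower-index medium gives no phase shift.
Bottom surface (1.635 → 1.077): reflection off a lower-index medium gives no phase shift.
Net: no relative phase inversion (both shifts match).
So the condition for constructive reflection is 2 n t cos θ_r = m λ.
Snell's law: 1.793 sin 19.0° = 1.635 sin θ_r → sin θ_r = 0.357, cos θ_r = 0.934.
Minimum nonzero at m = 1: t = λ / (2 n cos θ_r) = 643 / (2 × 1.635 × 0.934) = 211 nm.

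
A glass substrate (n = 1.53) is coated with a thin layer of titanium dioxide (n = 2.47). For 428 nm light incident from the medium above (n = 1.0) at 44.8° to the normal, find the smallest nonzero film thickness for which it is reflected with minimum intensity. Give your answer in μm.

0.0904 μm

Ray reflecting at the top interface goes from n = 1.0 toward n = 2.47: a half-wave phase shift.
Ray reflecting at the bottom interface goes from n = 2.47 toward n = 1.53: no phase shift.
Net: one phase inversion between the two reflected rays.
For weak reflection here: 2 n t cos θ_r = m λ.
Snell's law: 1.0 sin 44.8° = 2.47 sin θ_r → sin θ_r = 0.285, cos θ_r = 0.958.
Minimum nonzero at m = 1: t = λ / (2 n cos θ_r) = 428 / (2 × 2.47 × 0.958) = 90.4 nm.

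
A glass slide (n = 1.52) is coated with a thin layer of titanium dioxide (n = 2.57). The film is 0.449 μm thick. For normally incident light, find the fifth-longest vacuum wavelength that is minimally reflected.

Top surface (1.0 → 2.57): reflection off a higher-index medium gives a half-wave phase shift.
Bottom surface (2.57 → 1.52): reflection off a lower-index medium gives no phase shift.
Exactly one π shift → a net half-wave offset.
For minimum reflection here: 2 n t = m λ.
λ = 2 n t / m. The fifth-longest wavelength is m = 5: λ = 2 × 2.57 × 449 / 5.00 = 462 nm.

462 nm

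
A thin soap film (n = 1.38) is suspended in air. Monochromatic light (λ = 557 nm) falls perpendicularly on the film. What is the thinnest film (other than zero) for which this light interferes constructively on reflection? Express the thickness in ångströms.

1009 Å

Ray reflecting at the top interface goes from n = 1.0 toward n = 1.38: a half-wave phase shift.
Ray reflecting at the bottom interface goes from n = 1.38 toward n = 1.0: no phase shift.
Net: one phase inversion between the two reflected rays.
So the condition for constructive reflection is 2 n t = (m + ½) λ.
Minimum at m = 0: t = λ / (4 n) = 557 / (4 × 1.38) = 101 nm.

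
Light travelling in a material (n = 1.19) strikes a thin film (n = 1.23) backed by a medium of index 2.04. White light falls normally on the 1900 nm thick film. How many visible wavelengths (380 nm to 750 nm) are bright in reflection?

At the upper boundary (n = 1.19 to n = 1.23) the reflected ray undergoes a half-wave phase shift.
At the lower boundary (n = 1.23 to n = 2.04) the reflected ray undergoes a half-wave phase shift.
Zero or two π shifts → no net half-wave offset.
With no net inversion, constructive interference in reflection requires 2 n t = m λ.
λ = 2 n t / m = 4674 / m nm.
m=6: 779 nm (IR); m=7: 668 nm (visible); m=8: 584 nm (visible); m=9: 519 nm (visible); m=10: 467 nm (visible); m=11: 425 nm (visible); m=12: 390 nm (visible); m=13: 360 nm (UV).

6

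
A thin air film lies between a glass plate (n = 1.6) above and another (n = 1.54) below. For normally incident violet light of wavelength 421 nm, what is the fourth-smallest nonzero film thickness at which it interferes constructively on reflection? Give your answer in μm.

At the upper boundary (n = 1.6 to n = 1.0) the reflected ray undergoes no phase shift.
Ray reflecting at the bottom interface goes from n = 1.0 toward n = 1.54: a half-wave phase shift.
The two reflections differ by half a wavelength.
So the condition for constructive reflection is 2 n t = (m + ½) λ.
The fourth-smallest nonzero thickness corresponds to m = 3: t = (m + ½) λ / (2 n) = 3.50 × 421 / (2 × 1.0) = 737 nm.

0.737 μm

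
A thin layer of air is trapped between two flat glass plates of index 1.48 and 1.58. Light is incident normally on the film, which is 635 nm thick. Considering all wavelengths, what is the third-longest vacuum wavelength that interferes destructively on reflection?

423 nm

At the upper boundary (n = 1.48 to n = 1.0) the reflected ray undergoes no phase shift.
Bottom surface (1.0 → 1.58): reflection off a higher-index medium gives a half-wave phase shift.
Exactly one π shift → a net half-wave offset.
So the condition for destructive reflection is 2 n t = m λ.
λ = 2 n t / m. The third-longest wavelength is m = 3: λ = 2 × 1.0 × 635 / 3.00 = 423 nm.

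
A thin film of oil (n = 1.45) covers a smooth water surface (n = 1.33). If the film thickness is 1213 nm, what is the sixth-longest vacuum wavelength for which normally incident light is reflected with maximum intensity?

640 nm

At the upper boundary (n = 1.0 to n = 1.45) the reflected ray undergoes a half-wave phase shift.
Bottom surface (1.45 → 1.33): reflection off a lower-index medium gives no phase shift.
The two reflections differ by half a wavelength.
For strong reflection here: 2 n t = (m + ½) λ.
λ = 2 n t / (m + ½). The sixth-longest wavelength is m = 5: λ = 2 × 1.45 × 1213 / 5.50 = 640 nm.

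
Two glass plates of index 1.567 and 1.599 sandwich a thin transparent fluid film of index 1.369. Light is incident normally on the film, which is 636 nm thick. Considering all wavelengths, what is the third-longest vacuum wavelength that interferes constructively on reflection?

697 nm

Top surface (1.567 → 1.369): reflection off a lower-index medium gives no phase shift.
Ray reflecting at the bottom interface goes from n = 1.369 toward n = 1.599: a half-wave phase shift.
Net: one phase inversion between the two reflected rays.
So the condition for constructive reflection is 2 n t = (m + ½) λ.
λ = 2 n t / (m + ½). The third-longest wavelength is m = 2: λ = 2 × 1.369 × 636 / 2.50 = 697 nm.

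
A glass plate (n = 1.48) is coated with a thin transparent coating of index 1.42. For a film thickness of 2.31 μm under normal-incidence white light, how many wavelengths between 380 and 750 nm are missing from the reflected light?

At the upper boundary (n = 1.0 to n = 1.42) the reflected ray undergoes a half-wave phase shift.
Ray reflecting at the bottom interface goes from n = 1.42 toward n = 1.48: a half-wave phase shift.
Zero or two π shifts → no net half-wave offset.
For dark reflection here: 2 n t = (m + ½) λ.
λ = 2 n t / (m + ½) = 6560 / (m + ½) nm.
m=8: 772 nm (IR); m=9: 691 nm (visible); m=10: 625 nm (visible); m=11: 570 nm (visible); m=12: 525 nm (visible); m=13: 486 nm (visible); m=14: 452 nm (visible); m=15: 423 nm (visible); m=16: 398 nm (visible); m=17: 375 nm (UV).

8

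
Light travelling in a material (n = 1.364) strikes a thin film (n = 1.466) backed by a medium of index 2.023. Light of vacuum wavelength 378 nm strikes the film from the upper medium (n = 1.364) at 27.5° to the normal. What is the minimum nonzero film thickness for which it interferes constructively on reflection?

143 nm

At the upper boundary (n = 1.364 to n = 1.466) the reflected ray undergoes a half-wave phase shift.
Ray reflecting at the bottom interface goes from n = 1.466 toward n = 2.023: a half-wave phase shift.
The two reflections carry the same phase change, so no net offset.
With no net inversion, constructive interference in reflection requires 2 n t cos θ_r = m λ.
Snell's law: 1.364 sin 27.5° = 1.466 sin θ_r → sin θ_r = 0.430, cos θ_r = 0.903.
Minimum nonzero at m = 1: t = λ / (2 n cos θ_r) = 378 / (2 × 1.466 × 0.903) = 143 nm.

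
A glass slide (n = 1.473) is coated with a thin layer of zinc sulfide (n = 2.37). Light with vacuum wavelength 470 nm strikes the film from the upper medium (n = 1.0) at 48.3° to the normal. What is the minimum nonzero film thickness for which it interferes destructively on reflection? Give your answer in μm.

Top surface (1.0 → 2.37): reflection off a higher-index medium gives a half-wave phase shift.
At the lower boundary (n = 2.37 to n = 1.473) the reflected ray undergoes no phase shift.
The two reflections differ by half a wavelength.
For weak reflection here: 2 n t cos θ_r = m λ.
Snell's law: 1.0 sin 48.3° = 2.37 sin θ_r → sin θ_r = 0.315, cos θ_r = 0.949.
Minimum nonzero at m = 1: t = λ / (2 n cos θ_r) = 470 / (2 × 2.37 × 0.949) = 104 nm.

0.104 μm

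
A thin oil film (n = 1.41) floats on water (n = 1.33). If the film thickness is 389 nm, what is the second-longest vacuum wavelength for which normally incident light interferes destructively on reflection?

548 nm

Top surface (1.0 → 1.41): reflection off a higher-index medium gives a half-wave phase shift.
Ray reflecting at the bottom interface goes from n = 1.41 toward n = 1.33: no phase shift.
Exactly one π shift → a net half-wave offset.
So the condition for destructive reflection is 2 n t = m λ.
λ = 2 n t / m. The second-longest wavelength is m = 2: λ = 2 × 1.41 × 389 / 2.00 = 548 nm.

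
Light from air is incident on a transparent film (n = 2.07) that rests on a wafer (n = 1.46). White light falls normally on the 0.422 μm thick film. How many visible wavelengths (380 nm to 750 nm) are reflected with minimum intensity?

2

At the upper boundary (n = 1.0 to n = 2.07) the reflected ray undergoes a half-wave phase shift.
Ray reflecting at the bottom interface goes from n = 2.07 toward n = 1.46: no phase shift.
Net: one phase inversion between the two reflected rays.
For minimum reflection here: 2 n t = m λ.
λ = 2 n t / m = 1747 / m nm.
m=2: 874 nm (IR); m=3: 582 nm (visible); m=4: 437 nm (visible); m=5: 349 nm (UV).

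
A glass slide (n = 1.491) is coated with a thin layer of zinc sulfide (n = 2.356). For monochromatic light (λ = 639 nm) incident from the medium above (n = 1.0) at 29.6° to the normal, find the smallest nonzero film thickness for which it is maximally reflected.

69.3 nm

Top surface (1.0 → 2.356): reflection off a higher-index medium gives a half-wave phase shift.
At the lower boundary (n = 2.356 to n = 1.491) the reflected ray undergoes no phase shift.
The two reflections differ by half a wavelength.
With one net inversion, constructive interference in reflection requires 2 n t cos θ_r = (m + ½) λ.
Snell's law: 1.0 sin 29.6° = 2.356 sin θ_r → sin θ_r = 0.210, cos θ_r = 0.978.
Minimum at m = 0: t = λ / (4 n cos θ_r) = 639 / (4 × 2.356 × 0.978) = 69.3 nm.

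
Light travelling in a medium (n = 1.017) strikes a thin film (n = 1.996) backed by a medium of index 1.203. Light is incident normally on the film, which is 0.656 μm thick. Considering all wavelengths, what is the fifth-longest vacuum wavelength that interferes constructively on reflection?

Ray reflecting at the top interface goes from n = 1.017 toward n = 1.996: a half-wave phase shift.
At the lower boundary (n = 1.996 to n = 1.203) the reflected ray undergoes no phase shift.
Exactly one π shift → a net half-wave offset.
For maximum reflection here: 2 n t = (m + ½) λ.
λ = 2 n t / (m + ½). The fifth-longest wavelength is m = 4: λ = 2 × 1.996 × 656 / 4.50 = 582 nm.

582 nm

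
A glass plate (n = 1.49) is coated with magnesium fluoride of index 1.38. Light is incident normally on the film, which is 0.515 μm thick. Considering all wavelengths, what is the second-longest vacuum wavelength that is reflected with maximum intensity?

Top surface (1.0 → 1.38): reflection off a higher-index medium gives a half-wave phase shift.
Bottom surface (1.38 → 1.49): reflection off a higher-index medium gives a half-wave phase shift.
The two reflections carry the same phase change, so no net offset.
With no net inversion, constructive interference in reflection requires 2 n t = m λ.
λ = 2 n t / m. The second-longest wavelength is m = 2: λ = 2 × 1.38 × 515 / 2.00 = 711 nm.

711 nm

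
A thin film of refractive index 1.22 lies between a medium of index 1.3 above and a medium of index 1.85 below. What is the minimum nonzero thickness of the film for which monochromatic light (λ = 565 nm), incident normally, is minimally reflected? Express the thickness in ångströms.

2316 Å

Top surface (1.3 → 1.22): reflection off a lower-index medium gives no phase shift.
Ray reflecting at the bottom interface goes from n = 1.22 toward n = 1.85: a half-wave phase shift.
Net: one phase inversion between the two reflected rays.
So the condition for destructive reflection is 2 n t = m λ.
Minimum nonzero at m = 1: t = λ / (2 n) = 565 / (2 × 1.22) = 232 nm.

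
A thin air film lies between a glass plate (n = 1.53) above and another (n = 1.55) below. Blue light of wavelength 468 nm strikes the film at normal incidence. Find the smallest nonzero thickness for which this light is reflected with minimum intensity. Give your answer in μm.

Top surface (1.53 → 1.0): reflection off a lower-index medium gives no phase shift.
Ray reflecting at the bottom interface goes from n = 1.0 toward n = 1.55: a half-wave phase shift.
Exactly one π shift → a net half-wave offset.
With one net inversion, destructive interference in reflection requires 2 n t = m λ.
The smallest nonzero thickness corresponds to m = 1: t = m λ / (2 n) = 1.00 × 468 / (2 × 1.0) = 234 nm.

0.234 μm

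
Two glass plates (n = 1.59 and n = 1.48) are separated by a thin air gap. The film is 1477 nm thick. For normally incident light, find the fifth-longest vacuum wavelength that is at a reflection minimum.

591 nm

At the upper boundary (n = 1.59 to n = 1.0) the reflected ray undergoes no phase shift.
At the lower boundary (n = 1.0 to n = 1.48) the reflected ray undergoes a half-wave phase shift.
Net: one phase inversion between the two reflected rays.
For dark reflection here: 2 n t = m λ.
λ = 2 n t / m. The fifth-longest wavelength is m = 5: λ = 2 × 1.0 × 1477 / 5.00 = 591 nm.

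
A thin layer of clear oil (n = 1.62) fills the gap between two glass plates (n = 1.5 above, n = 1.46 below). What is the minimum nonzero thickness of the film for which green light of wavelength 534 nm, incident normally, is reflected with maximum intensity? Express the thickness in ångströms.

824 Å

At the upper boundary (n = 1.5 to n = 1.62) the reflected ray undergoes a half-wave phase shift.
Bottom surface (1.62 → 1.46): reflection off a lower-index medium gives no phase shift.
Net: one phase inversion between the two reflected rays.
For strong reflection here: 2 n t = (m + ½) λ.
Minimum at m = 0: t = λ / (4 n) = 534 / (4 × 1.62) = 82.4 nm.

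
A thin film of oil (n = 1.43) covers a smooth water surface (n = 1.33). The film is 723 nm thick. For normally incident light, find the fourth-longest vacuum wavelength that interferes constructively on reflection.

591 nm

Ray reflecting at the top interface goes from n = 1.0 toward n = 1.43: a half-wave phase shift.
Bottom surface (1.43 → 1.33): reflection off a lower-index medium gives no phase shift.
Exactly one π shift → a net half-wave offset.
So the condition for constructive reflection is 2 n t = (m + ½) λ.
λ = 2 n t / (m + ½). The fourth-longest wavelength is m = 3: λ = 2 × 1.43 × 723 / 3.50 = 591 nm.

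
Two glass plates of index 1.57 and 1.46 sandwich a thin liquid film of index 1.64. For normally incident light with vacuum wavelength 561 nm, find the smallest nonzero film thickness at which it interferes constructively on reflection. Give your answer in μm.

0.0855 μm

Ray reflecting at the top interface goes from n = 1.57 toward n = 1.64: a half-wave phase shift.
Bottom surface (1.64 → 1.46): reflection off a lower-index medium gives no phase shift.
The two reflections differ by half a wavelength.
With one net inversion, constructive interference in reflection requires 2 n t = (m + ½) λ.
Minimum at m = 0: t = λ / (4 n) = 561 / (4 × 1.64) = 85.5 nm.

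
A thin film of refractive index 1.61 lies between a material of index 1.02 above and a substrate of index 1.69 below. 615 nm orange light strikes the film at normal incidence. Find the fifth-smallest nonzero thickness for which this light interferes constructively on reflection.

955 nm

Top surface (1.02 → 1.61): reflection off a higher-index medium gives a half-wave phase shift.
Bottom surface (1.61 → 1.69): reflection off a higher-index medium gives a half-wave phase shift.
Zero or two π shifts → no net half-wave offset.
With no net inversion, constructive interference in reflection requires 2 n t = m λ.
The fifth-smallest nonzero thickness corresponds to m = 5: t = m λ / (2 n) = 5.00 × 615 / (2 × 1.61) = 955 nm.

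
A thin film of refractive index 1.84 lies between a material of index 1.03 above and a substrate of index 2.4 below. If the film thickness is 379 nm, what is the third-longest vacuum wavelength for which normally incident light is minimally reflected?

558 nm

Top surface (1.03 → 1.84): reflection off a higher-index medium gives a half-wave phase shift.
Bottom surface (1.84 → 2.4): reflection off a higher-index medium gives a half-wave phase shift.
Zero or two π shifts → no net half-wave offset.
For dark reflection here: 2 n t = (m + ½) λ.
λ = 2 n t / (m + ½). The third-longest wavelength is m = 2: λ = 2 × 1.84 × 379 / 2.50 = 558 nm.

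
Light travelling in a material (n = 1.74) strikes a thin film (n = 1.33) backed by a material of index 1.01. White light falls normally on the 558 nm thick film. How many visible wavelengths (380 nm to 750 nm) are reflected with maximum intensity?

2

Ray reflecting at the top interface goes from n = 1.74 toward n = 1.33: no phase shift.
Bottom surface (1.33 → 1.01): reflection off a lower-index medium gives no phase shift.
Net: no relative phase inversion (both shifts match).
With no net inversion, constructive interference in reflection requires 2 n t = m λ.
λ = 2 n t / m = 1484 / m nm.
m=1: 1484 nm (IR); m=2: 742 nm (visible); m=3: 495 nm (visible); m=4: 371 nm (UV).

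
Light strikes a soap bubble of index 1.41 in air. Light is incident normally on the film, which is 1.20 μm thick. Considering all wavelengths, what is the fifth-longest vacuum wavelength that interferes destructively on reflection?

Ray reflecting at the top interface goes from n = 1.0 toward n = 1.41: a half-wave phase shift.
At the lower boundary (n = 1.41 to n = 1.0) the reflected ray undergoes no phase shift.
The two reflections differ by half a wavelength.
For minimum reflection here: 2 n t = m λ.
λ = 2 n t / m. The fifth-longest wavelength is m = 5: λ = 2 × 1.41 × 1200 / 5.00 = 677 nm.

677 nm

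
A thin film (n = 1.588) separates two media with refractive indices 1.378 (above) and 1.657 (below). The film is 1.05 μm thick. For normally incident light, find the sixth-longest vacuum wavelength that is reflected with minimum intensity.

606 nm

At the upper boundary (n = 1.378 to n = 1.588) the reflected ray undergoes a half-wave phase shift.
At the lower boundary (n = 1.588 to n = 1.657) the reflected ray undergoes a half-wave phase shift.
The two reflections carry the same phase change, so no net offset.
With no net inversion, destructive interference in reflection requires 2 n t = (m + ½) λ.
λ = 2 n t / (m + ½). The sixth-longest wavelength is m = 5: λ = 2 × 1.588 × 1050 / 5.50 = 606 nm.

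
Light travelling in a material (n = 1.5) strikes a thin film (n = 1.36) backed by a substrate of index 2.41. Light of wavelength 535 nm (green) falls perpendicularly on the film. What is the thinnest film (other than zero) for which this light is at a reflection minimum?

197 nm

Ray reflecting at the top interface goes from n = 1.5 toward n = 1.36: no phase shift.
Ray reflecting at the bottom interface goes from n = 1.36 toward n = 2.41: a half-wave phase shift.
The two reflections differ by half a wavelength.
For weak reflection here: 2 n t = m λ.
Minimum nonzero at m = 1: t = λ / (2 n) = 535 / (2 × 1.36) = 197 nm.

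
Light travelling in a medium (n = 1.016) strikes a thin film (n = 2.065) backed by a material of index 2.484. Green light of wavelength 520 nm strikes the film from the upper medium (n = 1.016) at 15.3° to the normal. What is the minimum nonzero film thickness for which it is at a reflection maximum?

Ray reflecting at the top interface goes from n = 1.016 toward n = 2.065: a half-wave phase shift.
At the lower boundary (n = 2.065 to n = 2.484) the reflected ray undergoes a half-wave phase shift.
Net: no relative phase inversion (both shifts match).
With no net inversion, constructive interference in reflection requires 2 n t cos θ_r = m λ.
Snell's law: 1.016 sin 15.3° = 2.065 sin θ_r → sin θ_r = 0.130, cos θ_r = 0.992.
Minimum nonzero at m = 1: t = λ / (2 n cos θ_r) = 520 / (2 × 2.065 × 0.992) = 127 nm.

127 nm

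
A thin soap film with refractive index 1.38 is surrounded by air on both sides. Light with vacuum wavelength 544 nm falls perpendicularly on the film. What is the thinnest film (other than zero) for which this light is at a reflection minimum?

At the upper boundary (n = 1.0 to n = 1.38) the reflected ray undergoes a half-wave phase shift.
At the lower boundary (n = 1.38 to n = 1.0) the reflected ray undergoes no phase shift.
The two reflections differ by half a wavelength.
So the condition for destructive reflection is 2 n t = m λ.
Minimum nonzero at m = 1: t = λ / (2 n) = 544 / (2 × 1.38) = 197 nm.

197 nm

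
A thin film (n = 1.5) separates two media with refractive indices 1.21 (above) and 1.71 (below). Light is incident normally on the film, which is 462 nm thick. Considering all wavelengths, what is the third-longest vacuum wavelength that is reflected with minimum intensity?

Ray reflecting at the top interface goes from n = 1.21 toward n = 1.5: a half-wave phase shift.
At the lower boundary (n = 1.5 to n = 1.71) the reflected ray undergoes a half-wave phase shift.
Net: no relative phase inversion (both shifts match).
With no net inversion, destructive interference in reflection requires 2 n t = (m + ½) λ.
λ = 2 n t / (m + ½). The third-longest wavelength is m = 2: λ = 2 × 1.5 × 462 / 2.50 = 554 nm.

554 nm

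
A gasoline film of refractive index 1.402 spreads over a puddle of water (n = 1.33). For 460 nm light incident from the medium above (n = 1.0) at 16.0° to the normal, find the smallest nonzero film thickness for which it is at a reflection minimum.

Top surface (1.0 → 1.402): reflection off a higher-index medium gives a half-wave phase shift.
At the lower boundary (n = 1.402 to n = 1.33) the reflected ray undergoes no phase shift.
Net: one phase inversion between the two reflected rays.
So the condition for destructive reflection is 2 n t cos θ_r = m λ.
Snell's law: 1.0 sin 16.0° = 1.402 sin θ_r → sin θ_r = 0.197, cos θ_r = 0.980.
Minimum nonzero at m = 1: t = λ / (2 n cos θ_r) = 460 / (2 × 1.402 × 0.980) = 167 nm.

167 nm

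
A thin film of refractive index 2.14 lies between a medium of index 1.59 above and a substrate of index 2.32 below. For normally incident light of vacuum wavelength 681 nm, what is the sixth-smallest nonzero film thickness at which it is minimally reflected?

Top surface (1.59 → 2.14): reflection off a higher-index medium gives a half-wave phase shift.
At the lower boundary (n = 2.14 to n = 2.32) the reflected ray undergoes a half-wave phase shift.
Zero or two π shifts → no net half-wave offset.
With no net inversion, destructive interference in reflection requires 2 n t = (m + ½) λ.
The sixth-smallest nonzero thickness corresponds to m = 5: t = (m + ½) λ / (2 n) = 5.50 × 681 / (2 × 2.14) = 875 nm.

875 nm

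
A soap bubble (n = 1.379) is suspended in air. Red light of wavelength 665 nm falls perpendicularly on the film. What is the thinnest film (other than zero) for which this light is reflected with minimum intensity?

At the upper boundary (n = 1.0 to n = 1.379) the reflected ray undergoes a half-wave phase shift.
Bottom surface (1.379 → 1.0): reflection off a lower-index medium gives no phase shift.
Exactly one π shift → a net half-wave offset.
So the condition for destructive reflection is 2 n t = m λ.
Minimum nonzero at m = 1: t = λ / (2 n) = 665 / (2 × 1.379) = 241 nm.

241 nm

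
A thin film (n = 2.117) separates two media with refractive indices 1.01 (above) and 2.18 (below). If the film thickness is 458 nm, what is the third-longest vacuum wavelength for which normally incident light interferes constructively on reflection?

646 nm

Top surface (1.01 → 2.117): reflection off a higher-index medium gives a half-wave phase shift.
Bottom surface (2.117 → 2.18): reflection off a higher-index medium gives a half-wave phase shift.
Net: no relative phase inversion (both shifts match).
With no net inversion, constructive interference in reflection requires 2 n t = m λ.
λ = 2 n t / m. The third-longest wavelength is m = 3: λ = 2 × 2.117 × 458 / 3.00 = 646 nm.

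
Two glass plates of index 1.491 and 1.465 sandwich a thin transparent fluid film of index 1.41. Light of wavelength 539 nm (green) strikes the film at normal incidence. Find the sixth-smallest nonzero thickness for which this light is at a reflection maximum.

1051 nm

Top surface (1.491 → 1.41): reflection off a lower-index medium gives no phase shift.
Ray reflecting at the bottom interface goes from n = 1.41 toward n = 1.465: a half-wave phase shift.
Net: one phase inversion between the two reflected rays.
With one net inversion, constructive interference in reflection requires 2 n t = (m + ½) λ.
The sixth-smallest nonzero thickness corresponds to m = 5: t = (m + ½) λ / (2 n) = 5.50 × 539 / (2 × 1.41) = 1051 nm.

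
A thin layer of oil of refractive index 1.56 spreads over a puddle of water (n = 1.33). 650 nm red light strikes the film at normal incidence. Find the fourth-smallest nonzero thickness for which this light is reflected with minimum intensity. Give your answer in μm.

Ray reflecting at the top interface goes from n = 1.0 toward n = 1.56: a half-wave phase shift.
Ray reflecting at the bottom interface goes from n = 1.56 toward n = 1.33: no phase shift.
Exactly one π shift → a net half-wave offset.
So the condition for destructive reflection is 2 n t = m λ.
The fourth-smallest nonzero thickness corresponds to m = 4: t = m λ / (2 n) = 4.00 × 650 / (2 × 1.56) = 833 nm.

0.833 μm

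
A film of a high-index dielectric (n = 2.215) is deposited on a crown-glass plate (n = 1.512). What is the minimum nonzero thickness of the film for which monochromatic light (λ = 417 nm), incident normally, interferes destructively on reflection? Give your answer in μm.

Top surface (1.0 → 2.215): reflection off a higher-index medium gives a half-wave phase shift.
Ray reflecting at the bottom interface goes from n = 2.215 toward n = 1.512: no phase shift.
The two reflections differ by half a wavelength.
With one net inversion, destructive interference in reflection requires 2 n t = m λ.
Minimum nonzero at m = 1: t = λ / (2 n) = 417 / (2 × 2.215) = 94.1 nm.

0.0941 μm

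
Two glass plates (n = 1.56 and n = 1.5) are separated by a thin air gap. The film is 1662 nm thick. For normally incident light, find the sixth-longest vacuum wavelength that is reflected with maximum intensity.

604 nm

At the upper boundary (n = 1.56 to n = 1.0) the reflected ray undergoes no phase shift.
At the lower boundary (n = 1.0 to n = 1.5) the reflected ray undergoes a half-wave phase shift.
The two reflections differ by half a wavelength.
So the condition for constructive reflection is 2 n t = (m + ½) λ.
λ = 2 n t / (m + ½). The sixth-longest wavelength is m = 5: λ = 2 × 1.0 × 1662 / 5.50 = 604 nm.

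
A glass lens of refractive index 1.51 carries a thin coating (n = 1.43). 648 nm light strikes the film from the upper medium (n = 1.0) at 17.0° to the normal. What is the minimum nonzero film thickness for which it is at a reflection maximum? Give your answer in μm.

0.231 μm

Ray reflecting at the top interface goes from n = 1.0 toward n = 1.43: a half-wave phase shift.
At the lower boundary (n = 1.43 to n = 1.51) the reflected ray undergoes a half-wave phase shift.
Net: no relative phase inversion (both shifts match).
So the condition for constructive reflection is 2 n t cos θ_r = m λ.
Snell's law: 1.0 sin 17.0° = 1.43 sin θ_r → sin θ_r = 0.204, cos θ_r = 0.979.
Minimum nonzero at m = 1: t = λ / (2 n cos θ_r) = 648 / (2 × 1.43 × 0.979) = 231 nm.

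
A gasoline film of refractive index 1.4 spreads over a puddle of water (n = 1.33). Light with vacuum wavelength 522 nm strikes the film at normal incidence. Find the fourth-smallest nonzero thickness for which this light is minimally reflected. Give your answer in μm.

0.746 μm

Top surface (1.0 → 1.4): reflection off a higher-index medium gives a half-wave phase shift.
At the lower boundary (n = 1.4 to n = 1.33) the reflected ray undergoes no phase shift.
Exactly one π shift → a net half-wave offset.
So the condition for destructive reflection is 2 n t = m λ.
The fourth-smallest nonzero thickness corresponds to m = 4: t = m λ / (2 n) = 4.00 × 522 / (2 × 1.4) = 746 nm.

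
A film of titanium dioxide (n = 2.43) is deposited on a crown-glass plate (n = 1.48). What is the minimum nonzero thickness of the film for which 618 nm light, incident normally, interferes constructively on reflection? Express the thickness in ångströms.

636 Å

Ray reflecting at the top interface goes from n = 1.0 toward n = 2.43: a half-wave phase shift.
Ray reflecting at the bottom interface goes from n = 2.43 toward n = 1.48: no phase shift.
Exactly one π shift → a net half-wave offset.
For bright reflection here: 2 n t = (m + ½) λ.
Minimum at m = 0: t = λ / (4 n) = 618 / (4 × 2.43) = 63.6 nm.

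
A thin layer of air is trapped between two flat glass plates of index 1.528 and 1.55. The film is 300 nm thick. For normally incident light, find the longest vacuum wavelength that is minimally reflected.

Ray reflecting at the top interface goes from n = 1.528 toward n = 1.0: no phase shift.
Ray reflecting at the bottom interface goes from n = 1.0 toward n = 1.55: a half-wave phase shift.
The two reflections differ by half a wavelength.
So the condition for destructive reflection is 2 n t = m λ.
λ = 2 n t / m. The longest wavelength is m = 1: λ = 2 × 1.0 × 300 / 1.00 = 600 nm.

600 nm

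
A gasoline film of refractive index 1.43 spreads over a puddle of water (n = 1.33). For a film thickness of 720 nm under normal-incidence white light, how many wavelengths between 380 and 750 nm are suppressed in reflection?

3

Top surface (1.0 → 1.43): reflection off a higher-index medium gives a half-wave phase shift.
Ray reflecting at the bottom interface goes from n = 1.43 toward n = 1.33: no phase shift.
Net: one phase inversion between the two reflected rays.
So the condition for destructive reflection is 2 n t = m λ.
λ = 2 n t / m = 2059 / m nm.
m=2: 1030 nm (IR); m=3: 686 nm (visible); m=4: 515 nm (visible); m=5: 412 nm (visible); m=6: 343 nm (UV).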